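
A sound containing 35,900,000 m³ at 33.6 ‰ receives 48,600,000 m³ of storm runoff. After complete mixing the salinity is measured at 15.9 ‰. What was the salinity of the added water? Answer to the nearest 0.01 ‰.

2.83 ‰

Salt balance: 35,900,000×33.6 + 48,600,000×S = 84,500,000×15.9
1,206,240,000 + 48,600,000·S = 1,343,550,000
S = (1,343,550,000 − 1,206,240,000) / 48,600,000 = 2.8253 ‰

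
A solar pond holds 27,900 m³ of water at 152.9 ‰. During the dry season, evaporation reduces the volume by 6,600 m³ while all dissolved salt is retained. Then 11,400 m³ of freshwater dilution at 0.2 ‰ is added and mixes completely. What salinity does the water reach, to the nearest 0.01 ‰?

130.53 ‰

After evaporation: salt = 27,900×152.9 = 4,265,910; volume = 27,900 − 6,600 = 21,300 m³
After mixing: salt = 4,265,910 + 11,400×0.2 = 4,268,190; volume = 21,300 + 11,400 = 32,700 m³
S = 4,268,190 / 32,700 = 130.5257 ‰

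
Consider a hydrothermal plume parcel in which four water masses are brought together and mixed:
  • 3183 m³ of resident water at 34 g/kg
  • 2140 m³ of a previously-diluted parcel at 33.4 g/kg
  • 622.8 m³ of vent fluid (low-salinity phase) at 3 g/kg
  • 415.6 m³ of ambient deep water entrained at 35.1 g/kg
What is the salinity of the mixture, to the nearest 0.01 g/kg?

30.84 g/kg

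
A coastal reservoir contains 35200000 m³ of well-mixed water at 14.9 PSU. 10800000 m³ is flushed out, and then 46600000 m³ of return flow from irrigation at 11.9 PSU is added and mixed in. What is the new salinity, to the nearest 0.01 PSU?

Remaining after removal: 24,400,000 m³ at 14.9 PSU (salt = 363,560,000)
After addition: salt = 363,560,000 + 46,600,000×11.9 = 918,100,000; volume = 71,000,000 m³
S = 918,100,000 / 71,000,000 = 12.931 PSU

12.93 PSU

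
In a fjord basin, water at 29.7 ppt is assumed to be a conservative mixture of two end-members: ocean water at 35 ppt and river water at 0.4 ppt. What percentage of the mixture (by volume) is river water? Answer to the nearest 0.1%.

15.3%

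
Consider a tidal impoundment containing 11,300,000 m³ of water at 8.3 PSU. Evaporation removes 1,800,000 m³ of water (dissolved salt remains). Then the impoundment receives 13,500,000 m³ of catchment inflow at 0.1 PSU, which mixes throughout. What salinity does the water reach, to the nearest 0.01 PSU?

After evaporation: salt = 11,300,000×8.3 = 93,790,000; volume = 11,300,000 − 1,800,000 = 9,500,000 m³
After mixing: salt = 93,790,000 + 13,500,000×0.1 = 95,140,000; volume = 9,500,000 + 13,500,000 = 23,000,000 m³
S = 95,140,000 / 23,000,000 = 4.1365 PSU

4.14 PSU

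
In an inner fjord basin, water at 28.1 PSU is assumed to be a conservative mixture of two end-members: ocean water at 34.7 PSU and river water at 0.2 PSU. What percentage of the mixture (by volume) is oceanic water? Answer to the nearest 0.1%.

80.9%

Let g be the oceanic fraction. Salt balance per unit volume:
g×34.7 + (1−g)×0.2 = 28.1
g = (28.1 − 0.2) / (34.7 − 0.2) = 27.9/34.5 = 0.8087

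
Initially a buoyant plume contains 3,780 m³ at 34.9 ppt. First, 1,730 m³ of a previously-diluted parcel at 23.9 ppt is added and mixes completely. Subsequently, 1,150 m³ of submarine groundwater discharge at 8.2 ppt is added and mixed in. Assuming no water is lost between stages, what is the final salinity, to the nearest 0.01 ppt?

27.43 ppt

Conserving salt mass:
Initial salt = 3,780×34.9 = 131,922
After stage 1: salt = 131,922 + 1,730×23.9 = 173,269; volume = 5,510 m³; S = 31.446 ppt
After stage 2: salt = 173,269 + 1,150×8.2 = 182,699; volume = 6,660 m³
S = 182,699 / 6,660 = 27.4323 ppt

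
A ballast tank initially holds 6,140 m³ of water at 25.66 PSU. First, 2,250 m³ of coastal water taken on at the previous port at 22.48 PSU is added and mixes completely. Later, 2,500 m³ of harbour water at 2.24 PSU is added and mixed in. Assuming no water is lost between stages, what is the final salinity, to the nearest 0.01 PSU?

Mass of salt is conserved:
Initial salt = 6,140×25.66 = 157,552.4
After stage 1: salt = 157,552.4 + 2,250×22.48 = 208,132.4; volume = 8,390 m³; S = 24.807 PSU
After stage 2: salt = 208,132.4 + 2,500×2.24 = 213,732.4; volume = 10,890 m³
S = 213,732.4 / 10,890 = 19.6265 PSU

19.63 PSU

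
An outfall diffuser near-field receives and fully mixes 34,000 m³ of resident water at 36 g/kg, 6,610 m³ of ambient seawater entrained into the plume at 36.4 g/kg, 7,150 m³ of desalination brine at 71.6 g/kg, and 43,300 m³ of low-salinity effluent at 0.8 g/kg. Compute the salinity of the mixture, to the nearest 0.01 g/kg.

22.09 g/kg

Total salt / total volume:
salt = 34,000×36 + 6,610×36.4 + 7,150×71.6 + 43,300×0.8 = 1,224,000 + 240,604 + 511,940 + 34,640 = 2,011,184
volume = 34,000 + 6,610 + 7,150 + 43,300 = 91,060 m³
S = 2,011,184 / 91,060 = 22.0864 g/kg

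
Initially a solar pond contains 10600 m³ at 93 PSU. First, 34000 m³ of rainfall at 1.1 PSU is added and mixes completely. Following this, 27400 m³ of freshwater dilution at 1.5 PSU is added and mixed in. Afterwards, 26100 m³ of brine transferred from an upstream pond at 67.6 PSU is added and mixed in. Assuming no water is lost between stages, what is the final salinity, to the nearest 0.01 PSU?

Total salt / total volume:
Initial salt = 10,600×93 = 985,800
After stage 1: salt = 985,800 + 34,000×1.1 = 1,023,200; volume = 44,600 m³; S = 22.942 PSU
After stage 2: salt = 1,023,200 + 27,400×1.5 = 1,064,300; volume = 72,000 m³; S = 14.782 PSU
After stage 3: salt = 1,064,300 + 26,100×67.6 = 2,828,660; volume = 98,100 m³
S = 2,828,660 / 98,100 = 28.8345 PSU

28.83 PSU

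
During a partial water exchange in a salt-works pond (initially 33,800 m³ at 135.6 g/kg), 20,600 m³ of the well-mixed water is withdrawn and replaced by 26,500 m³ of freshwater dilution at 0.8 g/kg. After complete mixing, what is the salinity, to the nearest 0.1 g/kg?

45.6 g/kg

Remaining after removal: 13,200 m³ at 135.6 g/kg (salt = 1,789,920)
After addition: salt = 1,789,920 + 26,500×0.8 = 1,811,120; volume = 39,700 m³
S = 1,811,120 / 39,700 = 45.6202 g/kg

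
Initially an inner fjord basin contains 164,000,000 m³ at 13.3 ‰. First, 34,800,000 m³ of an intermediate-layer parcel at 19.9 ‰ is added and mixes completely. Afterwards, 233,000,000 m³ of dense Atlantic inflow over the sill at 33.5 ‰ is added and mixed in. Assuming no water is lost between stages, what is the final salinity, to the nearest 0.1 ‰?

24.7 ‰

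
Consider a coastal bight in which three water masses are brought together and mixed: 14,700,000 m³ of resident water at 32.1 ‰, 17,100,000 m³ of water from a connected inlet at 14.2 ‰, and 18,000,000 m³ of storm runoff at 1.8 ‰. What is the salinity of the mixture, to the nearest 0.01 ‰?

15.00 ‰

Weighted by volume,
salt = 14,700,000×32.1 + 17,100,000×14.2 + 18,000,000×1.8 = 471,870,000 + 242,820,000 + 32,400,000 = 747,090,000
volume = 14,700,000 + 17,100,000 + 18,000,000 = 49,800,000 m³
S = 747,090,000 / 49,800,000 = 15.0018 ‰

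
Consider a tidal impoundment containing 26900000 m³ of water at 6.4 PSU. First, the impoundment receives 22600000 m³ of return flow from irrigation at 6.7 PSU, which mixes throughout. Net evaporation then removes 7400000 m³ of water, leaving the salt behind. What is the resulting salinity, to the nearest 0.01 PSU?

7.69 PSU

After mixing: salt = 26,900,000×6.4 + 22,600,000×6.7 = 323,580,000; volume = 49,500,000 m³
After evaporation: salt unchanged = 323,580,000; volume = 49,500,000 − 7,400,000 = 42,100,000 m³
S = 323,580,000 / 42,100,000 = 7.686 PSU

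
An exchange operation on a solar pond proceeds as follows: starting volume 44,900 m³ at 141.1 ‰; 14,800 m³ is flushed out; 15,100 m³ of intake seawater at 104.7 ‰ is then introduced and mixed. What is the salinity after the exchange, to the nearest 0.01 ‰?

Remaining after removal: 30,100 m³ at 141.1 ‰ (salt = 4,247,110)
After addition: salt = 4,247,110 + 15,100×104.7 = 5,828,080; volume = 45,200 m³
S = 5,828,080 / 45,200 = 128.9398 ‰

128.94 ‰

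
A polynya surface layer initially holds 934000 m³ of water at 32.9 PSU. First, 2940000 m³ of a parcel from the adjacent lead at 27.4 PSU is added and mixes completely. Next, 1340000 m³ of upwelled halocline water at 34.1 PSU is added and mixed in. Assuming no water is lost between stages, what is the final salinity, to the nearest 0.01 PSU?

30.11 PSU

By conservation of dissolved salt,
Initial salt = 934,000×32.9 = 30,728,600
After stage 1: salt = 30,728,600 + 2,940,000×27.4 = 111,284,600; volume = 3,874,000 m³; S = 28.726 PSU
After stage 2: salt = 111,284,600 + 1,340,000×34.1 = 156,978,600; volume = 5,214,000 m³
S = 156,978,600 / 5,214,000 = 30.1071 PSU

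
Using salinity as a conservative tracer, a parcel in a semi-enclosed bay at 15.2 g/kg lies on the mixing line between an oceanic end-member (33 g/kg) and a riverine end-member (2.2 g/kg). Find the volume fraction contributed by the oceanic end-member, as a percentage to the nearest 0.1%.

Let g be the oceanic fraction. Salt balance per unit volume:
g×33 + (1−g)×2.2 = 15.2
g = (15.2 − 2.2) / (33 − 2.2) = 13/30.8 = 0.4221

42.2%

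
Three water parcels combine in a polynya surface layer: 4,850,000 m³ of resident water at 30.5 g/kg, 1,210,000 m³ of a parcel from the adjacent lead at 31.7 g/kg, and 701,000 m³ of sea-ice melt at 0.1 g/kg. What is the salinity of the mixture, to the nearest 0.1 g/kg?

Conserving salt mass:
salt = 4,850,000×30.5 + 1,210,000×31.7 + 701,000×0.1 = 147,925,000 + 38,357,000 + 70,100 = 186,352,100
volume = 4,850,000 + 1,210,000 + 701,000 = 6,761,000 m³
S = 186,352,100 / 6,761,000 = 27.563 g/kg

27.6 g/kg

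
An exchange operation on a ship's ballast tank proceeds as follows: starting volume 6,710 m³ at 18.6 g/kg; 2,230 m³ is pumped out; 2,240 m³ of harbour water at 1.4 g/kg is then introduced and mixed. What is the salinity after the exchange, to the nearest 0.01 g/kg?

Remaining after removal: 4,480 m³ at 18.6 g/kg (salt = 83,328)
After addition: salt = 83,328 + 2,240×1.4 = 86,464; volume = 6,720 m³
S = 86,464 / 6,720 = 12.8667 g/kg

12.87 g/kg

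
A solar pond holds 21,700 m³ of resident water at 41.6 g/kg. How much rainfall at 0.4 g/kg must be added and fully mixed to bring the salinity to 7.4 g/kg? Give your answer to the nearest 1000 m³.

Salt balance: 21,700×41.6 + V×0.4 = (21,700+V)×7.4
902,720 + 0.4V = 160,580 + 7.4V
742,140 = 7V
V = 106,020 m³

106000 m³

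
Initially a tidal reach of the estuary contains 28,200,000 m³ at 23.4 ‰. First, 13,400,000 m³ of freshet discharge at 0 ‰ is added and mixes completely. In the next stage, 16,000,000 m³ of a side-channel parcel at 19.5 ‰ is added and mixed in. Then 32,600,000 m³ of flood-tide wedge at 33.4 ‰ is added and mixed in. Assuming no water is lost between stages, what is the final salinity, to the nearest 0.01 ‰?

22.85 ‰

Total salt / total volume:
Initial salt = 28,200,000×23.4 = 659,880,000
After stage 1: salt = 659,880,000 + 13,400,000×0 = 659,880,000; volume = 41,600,000 m³; S = 15.863 ‰
After stage 2: salt = 659,880,000 + 16,000,000×19.5 = 971,880,000; volume = 57,600,000 m³; S = 16.873 ‰
After stage 3: salt = 971,880,000 + 32,600,000×33.4 = 2,060,720,000; volume = 90,200,000 m³
S = 2,060,720,000 / 90,200,000 = 22.8461 ‰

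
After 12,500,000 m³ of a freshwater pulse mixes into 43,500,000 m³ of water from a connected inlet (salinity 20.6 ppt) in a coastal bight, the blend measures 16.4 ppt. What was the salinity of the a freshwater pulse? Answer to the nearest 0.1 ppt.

Salt balance: 43,500,000×20.6 + 12,500,000×S = 56,000,000×16.4
896,100,000 + 12,500,000·S = 918,400,000
S = (918,400,000 − 896,100,000) / 12,500,000 = 1.784 ppt

1.8 ppt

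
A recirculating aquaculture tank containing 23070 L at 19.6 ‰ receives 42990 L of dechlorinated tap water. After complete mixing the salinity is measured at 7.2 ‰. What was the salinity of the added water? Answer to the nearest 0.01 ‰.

0.55 ‰

Salt balance: 23,070×19.6 + 42,990×S = 66,060×7.2
452,172 + 42,990·S = 475,632
S = (475,632 − 452,172) / 42,990 = 0.5457 ‰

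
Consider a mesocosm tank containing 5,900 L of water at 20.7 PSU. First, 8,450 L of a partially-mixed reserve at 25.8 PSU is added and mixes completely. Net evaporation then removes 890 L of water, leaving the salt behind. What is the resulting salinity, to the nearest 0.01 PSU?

After mixing: salt = 5,900×20.7 + 8,450×25.8 = 340,140; volume = 14,350 L
After evaporation: salt unchanged = 340,140; volume = 14,350 − 890 = 13,460 L
S = 340,140 / 13,460 = 25.2704 PSU

25.27 PSU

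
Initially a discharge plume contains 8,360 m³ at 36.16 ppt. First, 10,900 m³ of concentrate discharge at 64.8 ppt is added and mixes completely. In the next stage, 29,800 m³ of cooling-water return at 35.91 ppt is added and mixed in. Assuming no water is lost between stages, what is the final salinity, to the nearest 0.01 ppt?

Conserving salt mass:
Initial salt = 8,360×36.16 = 302,297.6
After stage 1: salt = 302,297.6 + 10,900×64.8 = 1,008,617.6; volume = 19,260 m³; S = 52.369 ppt
After stage 2: salt = 1,008,617.6 + 29,800×35.91 = 2,078,735.6; volume = 49,060 m³
S = 2,078,735.6 / 49,060 = 42.3713 ppt

42.37 ppt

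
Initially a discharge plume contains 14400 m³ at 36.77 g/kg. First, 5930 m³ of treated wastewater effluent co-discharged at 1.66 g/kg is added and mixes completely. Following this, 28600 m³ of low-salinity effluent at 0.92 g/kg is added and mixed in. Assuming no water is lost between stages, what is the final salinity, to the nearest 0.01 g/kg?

Weighted by volume,
Initial salt = 14,400×36.77 = 529,488
After stage 1: salt = 529,488 + 5,930×1.66 = 539,331.8; volume = 20,330 m³; S = 26.529 g/kg
After stage 2: salt = 539,331.8 + 28,600×0.92 = 565,643.8; volume = 48,930 m³
S = 565,643.8 / 48,930 = 11.5603 g/kg

11.56 g/kg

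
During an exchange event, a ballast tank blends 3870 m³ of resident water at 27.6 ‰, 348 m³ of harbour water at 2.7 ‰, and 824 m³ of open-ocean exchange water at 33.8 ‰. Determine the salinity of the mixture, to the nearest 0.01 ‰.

By conservation of dissolved salt,
salt = 3,870×27.6 + 348×2.7 + 824×33.8 = 106,812 + 939.6 + 27,851.2 = 135,602.8
volume = 3,870 + 348 + 824 = 5,042 m³
S = 135,602.8 / 5,042 = 26.8946 ‰

26.89 ‰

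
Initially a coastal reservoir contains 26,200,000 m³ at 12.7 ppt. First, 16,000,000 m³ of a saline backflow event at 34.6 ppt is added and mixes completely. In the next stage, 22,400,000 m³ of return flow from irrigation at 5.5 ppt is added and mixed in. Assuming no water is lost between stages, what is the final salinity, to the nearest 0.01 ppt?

15.63 ppt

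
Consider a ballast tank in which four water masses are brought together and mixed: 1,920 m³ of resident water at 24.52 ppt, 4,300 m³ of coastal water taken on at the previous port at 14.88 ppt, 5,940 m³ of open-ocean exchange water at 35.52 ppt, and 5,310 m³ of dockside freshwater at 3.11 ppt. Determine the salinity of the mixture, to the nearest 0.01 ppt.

19.38 ppt

By conservation of dissolved salt,
salt = 1,920×24.52 + 4,300×14.88 + 5,940×35.52 + 5,310×3.11 = 47,078.4 + 63,984 + 210,988.8 + 16,514.1 = 338,565.3
volume = 1,920 + 4,300 + 5,940 + 5,310 = 17,470 m³
S = 338,565.3 / 17,470 = 19.3798 ppt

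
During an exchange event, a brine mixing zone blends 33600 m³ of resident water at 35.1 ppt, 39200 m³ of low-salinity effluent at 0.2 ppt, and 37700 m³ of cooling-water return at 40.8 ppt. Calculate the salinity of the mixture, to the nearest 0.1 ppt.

24.7 ppt

By conservation of dissolved salt,
salt = 33,600×35.1 + 39,200×0.2 + 37,700×40.8 = 1,179,360 + 7,840 + 1,538,160 = 2,725,360
volume = 33,600 + 39,200 + 37,700 = 110,500 m³
S = 2,725,360 / 110,500 = 24.664 ppt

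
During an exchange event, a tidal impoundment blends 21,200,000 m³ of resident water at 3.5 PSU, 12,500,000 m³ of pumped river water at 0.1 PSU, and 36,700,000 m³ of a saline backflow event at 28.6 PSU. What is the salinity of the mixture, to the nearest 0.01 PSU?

Salt balance:
salt = 21,200,000×3.5 + 12,500,000×0.1 + 36,700,000×28.6 = 74,200,000 + 1,250,000 + 1,049,620,000 = 1,125,070,000
volume = 21,200,000 + 12,500,000 + 36,700,000 = 70,400,000 m³
S = 1,125,070,000 / 70,400,000 = 15.9811 PSU

15.98 PSU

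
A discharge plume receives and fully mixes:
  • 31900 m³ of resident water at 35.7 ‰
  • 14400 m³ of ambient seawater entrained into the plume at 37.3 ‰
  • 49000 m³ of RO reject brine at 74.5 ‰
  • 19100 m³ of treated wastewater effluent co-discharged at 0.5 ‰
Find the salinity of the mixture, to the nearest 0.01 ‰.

Mass of salt is conserved:
salt = 31,900×35.7 + 14,400×37.3 + 49,000×74.5 + 19,100×0.5 = 1,138,830 + 537,120 + 3,650,500 + 9,550 = 5,336,000
volume = 31,900 + 14,400 + 49,000 + 19,100 = 114,400 m³
S = 5,336,000 / 114,400 = 46.6434 ‰

46.64 ‰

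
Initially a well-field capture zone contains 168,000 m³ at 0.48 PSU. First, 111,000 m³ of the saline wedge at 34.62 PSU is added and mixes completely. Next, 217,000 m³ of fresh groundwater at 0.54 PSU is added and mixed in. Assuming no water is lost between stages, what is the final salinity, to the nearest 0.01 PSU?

8.15 PSU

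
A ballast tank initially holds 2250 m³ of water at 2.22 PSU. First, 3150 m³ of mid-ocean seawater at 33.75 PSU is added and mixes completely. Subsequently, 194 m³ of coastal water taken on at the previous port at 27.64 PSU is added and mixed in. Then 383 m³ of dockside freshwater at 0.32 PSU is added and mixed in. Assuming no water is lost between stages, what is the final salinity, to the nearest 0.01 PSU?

Total salt / total volume:
Initial salt = 2,250×2.22 = 4,995
After stage 1: salt = 4,995 + 3,150×33.75 = 111,307.5; volume = 5,400 m³; S = 20.613 PSU
After stage 2: salt = 111,307.5 + 194×27.64 = 116,669.66; volume = 5,594 m³; S = 20.856 PSU
After stage 3: salt = 116,669.66 + 383×0.32 = 116,792.22; volume = 5,977 m³
S = 116,792.22 / 5,977 = 19.5403 PSU

19.54 PSU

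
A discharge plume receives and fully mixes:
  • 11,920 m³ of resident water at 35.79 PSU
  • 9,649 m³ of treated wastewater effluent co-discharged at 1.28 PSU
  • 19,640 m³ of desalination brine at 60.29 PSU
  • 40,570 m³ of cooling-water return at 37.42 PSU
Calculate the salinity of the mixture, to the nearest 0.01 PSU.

38.41 PSU

Salt balance:
salt = 11,920×35.79 + 9,649×1.28 + 19,640×60.29 + 40,570×37.42 = 426,616.8 + 12,350.72 + 1,184,095.6 + 1,518,129.4 = 3,141,192.52
volume = 11,920 + 9,649 + 19,640 + 40,570 = 81,779 m³
S = 3,141,192.52 / 81,779 = 38.4107 PSU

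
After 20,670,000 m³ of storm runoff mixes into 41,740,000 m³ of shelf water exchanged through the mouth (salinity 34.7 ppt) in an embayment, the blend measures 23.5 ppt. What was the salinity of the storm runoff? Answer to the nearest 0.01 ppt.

Salt balance: 41,740,000×34.7 + 20,670,000×S = 62,410,000×23.5
1,448,378,000 + 20,670,000·S = 1,466,635,000
S = (1,466,635,000 − 1,448,378,000) / 20,670,000 = 0.8833 ppt

0.88 ppt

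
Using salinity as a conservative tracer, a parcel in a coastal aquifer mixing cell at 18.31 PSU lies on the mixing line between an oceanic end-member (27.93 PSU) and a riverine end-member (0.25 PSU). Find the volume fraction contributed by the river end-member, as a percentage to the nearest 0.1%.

Let f be the freshwater fraction. Salt balance per unit volume:
f×0.25 + (1−f)×27.93 = 18.31
f = (27.93 − 18.31) / (27.93 − 0.25) = 9.62/27.68 = 0.3475

34.8%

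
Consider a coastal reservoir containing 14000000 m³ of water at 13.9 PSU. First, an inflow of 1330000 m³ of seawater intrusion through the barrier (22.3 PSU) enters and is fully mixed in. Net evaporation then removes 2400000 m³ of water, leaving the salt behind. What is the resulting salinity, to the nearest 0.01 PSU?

17.34 PSU

After mixing: salt = 14,000,000×13.9 + 1,330,000×22.3 = 224,259,000; volume = 15,330,000 m³
After evaporation: salt unchanged = 224,259,000; volume = 15,330,000 − 2,400,000 = 12,930,000 m³
S = 224,259,000 / 12,930,000 = 17.3441 PSU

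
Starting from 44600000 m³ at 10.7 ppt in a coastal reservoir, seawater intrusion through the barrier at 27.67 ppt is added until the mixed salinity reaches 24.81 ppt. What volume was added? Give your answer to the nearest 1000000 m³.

Salt balance: 44,600,000×10.7 + V×27.67 = (44,600,000+V)×24.81
477,220,000 + 27.67V = 1,106,526,000 + 24.81V
629,306,000 = 2.86V
V = 220,037,062.94 m³

220000000 m³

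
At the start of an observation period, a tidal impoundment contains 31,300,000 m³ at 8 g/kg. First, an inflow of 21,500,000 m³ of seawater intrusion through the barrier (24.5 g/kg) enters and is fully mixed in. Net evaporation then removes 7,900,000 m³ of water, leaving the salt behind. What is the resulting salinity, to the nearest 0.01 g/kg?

17.31 g/kg

After mixing: salt = 31,300,000×8 + 21,500,000×24.5 = 777,150,000; volume = 52,800,000 m³
After evaporation: salt unchanged = 777,150,000; volume = 52,800,000 − 7,900,000 = 44,900,000 m³
S = 777,150,000 / 44,900,000 = 17.3085 g/kg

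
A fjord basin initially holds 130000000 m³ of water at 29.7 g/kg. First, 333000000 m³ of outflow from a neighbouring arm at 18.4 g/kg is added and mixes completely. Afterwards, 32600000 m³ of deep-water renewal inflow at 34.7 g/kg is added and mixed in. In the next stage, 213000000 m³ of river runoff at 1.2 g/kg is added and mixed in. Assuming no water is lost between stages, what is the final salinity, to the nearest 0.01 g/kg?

16.05 g/kg

Mass of salt is conserved:
Initial salt = 130,000,000×29.7 = 3,861,000,000
After stage 1: salt = 3,861,000,000 + 333,000,000×18.4 = 9,988,200,000; volume = 463,000,000 m³; S = 21.573 g/kg
After stage 2: salt = 9,988,200,000 + 32,600,000×34.7 = 11,119,420,000; volume = 495,600,000 m³; S = 22.436 g/kg
After stage 3: salt = 11,119,420,000 + 213,000,000×1.2 = 11,375,020,000; volume = 708,600,000 m³
S = 11,375,020,000 / 708,600,000 = 16.0528 g/kg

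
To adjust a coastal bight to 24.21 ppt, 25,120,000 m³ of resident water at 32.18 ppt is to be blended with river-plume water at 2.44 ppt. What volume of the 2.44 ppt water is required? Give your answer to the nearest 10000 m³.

Salt balance: 25,120,000×32.18 + V×2.44 = (25,120,000+V)×24.21
808,361,600 + 2.44V = 608,155,200 + 24.21V
200,206,400 = 21.77V
V = 9,196,435.46 m³

9200000 m³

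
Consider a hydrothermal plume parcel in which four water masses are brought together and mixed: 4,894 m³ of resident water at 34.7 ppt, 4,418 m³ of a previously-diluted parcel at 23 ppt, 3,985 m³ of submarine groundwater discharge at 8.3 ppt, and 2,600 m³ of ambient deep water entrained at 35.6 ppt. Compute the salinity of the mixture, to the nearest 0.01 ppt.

By conservation of dissolved salt,
salt = 4,894×34.7 + 4,418×23 + 3,985×8.3 + 2,600×35.6 = 169,821.8 + 101,614 + 33,075.5 + 92,560 = 397,071.3
volume = 4,894 + 4,418 + 3,985 + 2,600 = 15,897 m³
S = 397,071.3 / 15,897 = 24.9778 ppt

24.98 ppt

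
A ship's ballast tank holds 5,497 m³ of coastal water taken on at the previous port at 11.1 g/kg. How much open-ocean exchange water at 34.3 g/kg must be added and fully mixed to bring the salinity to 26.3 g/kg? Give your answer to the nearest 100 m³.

Salt balance: 5,497×11.1 + V×34.3 = (5,497+V)×26.3
61,016.7 + 34.3V = 144,571.1 + 26.3V
83,554.4 = 8V
V = 10,444.3 m³

10400 m³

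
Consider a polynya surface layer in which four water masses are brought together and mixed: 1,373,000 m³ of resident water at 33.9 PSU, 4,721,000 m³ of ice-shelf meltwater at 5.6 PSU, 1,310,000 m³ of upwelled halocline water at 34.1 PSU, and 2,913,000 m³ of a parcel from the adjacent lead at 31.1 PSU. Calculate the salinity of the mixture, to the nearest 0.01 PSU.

By conservation of dissolved salt,
salt = 1,373,000×33.9 + 4,721,000×5.6 + 1,310,000×34.1 + 2,913,000×31.1 = 46,544,700 + 26,437,600 + 44,671,000 + 90,594,300 = 208,247,600
volume = 1,373,000 + 4,721,000 + 1,310,000 + 2,913,000 = 10,317,000 m³
S = 208,247,600 / 10,317,000 = 20.1849 PSU

20.18 PSU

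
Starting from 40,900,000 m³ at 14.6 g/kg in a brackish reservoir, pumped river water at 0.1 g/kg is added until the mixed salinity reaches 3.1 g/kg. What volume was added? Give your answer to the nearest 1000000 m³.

157000000 m³

Salt balance: 40,900,000×14.6 + V×0.1 = (40,900,000+V)×3.1
597,140,000 + 0.1V = 126,790,000 + 3.1V
470,350,000 = 3V
V = 156,783,333.33 m³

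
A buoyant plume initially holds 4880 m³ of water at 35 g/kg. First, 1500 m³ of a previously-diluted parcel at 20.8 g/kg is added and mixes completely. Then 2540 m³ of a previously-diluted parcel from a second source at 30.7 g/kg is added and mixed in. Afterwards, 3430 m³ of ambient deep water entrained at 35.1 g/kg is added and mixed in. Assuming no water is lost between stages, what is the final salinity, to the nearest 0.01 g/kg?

Total salt / total volume:
Initial salt = 4,880×35 = 170,800
After stage 1: salt = 170,800 + 1,500×20.8 = 202,000; volume = 6,380 m³; S = 31.661 g/kg
After stage 2: salt = 202,000 + 2,540×30.7 = 279,978; volume = 8,920 m³; S = 31.388 g/kg
After stage 3: salt = 279,978 + 3,430×35.1 = 400,371; volume = 12,350 m³
S = 400,371 / 12,350 = 32.4187 g/kg

32.42 g/kg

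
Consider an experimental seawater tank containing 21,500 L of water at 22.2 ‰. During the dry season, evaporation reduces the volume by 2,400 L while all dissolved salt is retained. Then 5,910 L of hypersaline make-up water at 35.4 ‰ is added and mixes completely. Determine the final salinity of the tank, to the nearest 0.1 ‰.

27.4 ‰

After evaporation: salt = 21,500×22.2 = 477,300; volume = 21,500 − 2,400 = 19,100 L
After mixing: salt = 477,300 + 5,910×35.4 = 686,514; volume = 19,100 + 5,910 = 25,010 L
S = 686,514 / 25,010 = 27.4496 ‰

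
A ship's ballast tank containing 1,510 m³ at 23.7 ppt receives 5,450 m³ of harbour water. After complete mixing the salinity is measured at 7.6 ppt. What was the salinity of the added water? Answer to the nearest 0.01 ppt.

Salt balance: 1,510×23.7 + 5,450×S = 6,960×7.6
35,787 + 5,450·S = 52,896
S = (52,896 − 35,787) / 5,450 = 3.1393 ppt

3.14 ppt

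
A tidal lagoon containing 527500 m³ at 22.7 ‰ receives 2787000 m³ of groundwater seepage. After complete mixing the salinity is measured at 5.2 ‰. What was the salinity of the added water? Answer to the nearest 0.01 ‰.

1.89 ‰

Salt balance: 527,500×22.7 + 2,787,000×S = 3,314,500×5.2
11,974,250 + 2,787,000·S = 17,235,400
S = (17,235,400 − 11,974,250) / 2,787,000 = 1.8877 ‰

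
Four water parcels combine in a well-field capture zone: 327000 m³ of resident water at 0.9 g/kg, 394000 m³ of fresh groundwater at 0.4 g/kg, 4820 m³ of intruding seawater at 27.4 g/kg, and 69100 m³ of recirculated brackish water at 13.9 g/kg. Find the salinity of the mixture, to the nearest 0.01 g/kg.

1.94 g/kg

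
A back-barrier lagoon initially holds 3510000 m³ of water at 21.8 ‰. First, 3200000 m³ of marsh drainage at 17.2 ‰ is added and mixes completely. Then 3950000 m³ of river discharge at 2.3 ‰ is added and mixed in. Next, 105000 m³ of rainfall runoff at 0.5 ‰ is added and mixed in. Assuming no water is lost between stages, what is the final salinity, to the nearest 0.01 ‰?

13.07 ‰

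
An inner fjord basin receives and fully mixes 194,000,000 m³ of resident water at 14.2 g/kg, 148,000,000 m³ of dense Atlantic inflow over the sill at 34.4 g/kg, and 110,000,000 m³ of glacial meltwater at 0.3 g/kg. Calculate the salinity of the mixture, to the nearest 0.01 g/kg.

17.43 g/kg

By conservation of dissolved salt,
salt = 194,000,000×14.2 + 148,000,000×34.4 + 110,000,000×0.3 = 2,754,800,000 + 5,091,200,000 + 33,000,000 = 7,879,000,000
volume = 194,000,000 + 148,000,000 + 110,000,000 = 452,000,000 m³
S = 7,879,000,000 / 452,000,000 = 17.4314 g/kg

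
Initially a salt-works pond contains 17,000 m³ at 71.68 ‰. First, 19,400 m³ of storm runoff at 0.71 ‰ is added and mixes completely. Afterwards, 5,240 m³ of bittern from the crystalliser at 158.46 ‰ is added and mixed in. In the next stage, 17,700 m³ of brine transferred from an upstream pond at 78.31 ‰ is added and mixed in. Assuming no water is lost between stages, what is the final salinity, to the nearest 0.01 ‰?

Total salt / total volume:
Initial salt = 17,000×71.68 = 1,218,560
After stage 1: salt = 1,218,560 + 19,400×0.71 = 1,232,334; volume = 36,400 m³; S = 33.855 ‰
After stage 2: salt = 1,232,334 + 5,240×158.46 = 2,062,664.4; volume = 41,640 m³; S = 49.536 ‰
After stage 3: salt = 2,062,664.4 + 17,700×78.31 = 3,448,751.4; volume = 59,340 m³
S = 3,448,751.4 / 59,340 = 58.1185 ‰

58.12 ‰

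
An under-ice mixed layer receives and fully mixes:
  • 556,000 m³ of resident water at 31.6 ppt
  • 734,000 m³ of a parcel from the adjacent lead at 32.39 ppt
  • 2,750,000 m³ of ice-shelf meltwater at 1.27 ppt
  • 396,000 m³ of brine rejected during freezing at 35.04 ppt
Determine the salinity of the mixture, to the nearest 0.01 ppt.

By conservation of dissolved salt,
salt = 556,000×31.6 + 734,000×32.39 + 2,750,000×1.27 + 396,000×35.04 = 17,569,600 + 23,774,260 + 3,492,500 + 13,875,840 = 58,712,200
volume = 556,000 + 734,000 + 2,750,000 + 396,000 = 4,436,000 m³
S = 58,712,200 / 4,436,000 = 13.2354 ppt

13.24 ppt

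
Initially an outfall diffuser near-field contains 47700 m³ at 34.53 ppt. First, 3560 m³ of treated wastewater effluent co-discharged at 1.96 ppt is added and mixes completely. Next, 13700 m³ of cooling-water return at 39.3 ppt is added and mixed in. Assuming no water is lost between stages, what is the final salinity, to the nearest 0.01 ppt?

Weighted by volume,
Initial salt = 47,700×34.53 = 1,647,081
After stage 1: salt = 1,647,081 + 3,560×1.96 = 1,654,058.6; volume = 51,260 m³; S = 32.268 ppt
After stage 2: salt = 1,654,058.6 + 13,700×39.3 = 2,192,468.6; volume = 64,960 m³
S = 2,192,468.6 / 64,960 = 33.7511 ppt

33.75 ppt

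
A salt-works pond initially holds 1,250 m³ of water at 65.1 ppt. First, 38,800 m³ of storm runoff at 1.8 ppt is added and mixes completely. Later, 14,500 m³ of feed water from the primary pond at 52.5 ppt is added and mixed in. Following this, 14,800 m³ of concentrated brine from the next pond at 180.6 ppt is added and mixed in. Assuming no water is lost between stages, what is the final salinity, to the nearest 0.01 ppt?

51.70 ppt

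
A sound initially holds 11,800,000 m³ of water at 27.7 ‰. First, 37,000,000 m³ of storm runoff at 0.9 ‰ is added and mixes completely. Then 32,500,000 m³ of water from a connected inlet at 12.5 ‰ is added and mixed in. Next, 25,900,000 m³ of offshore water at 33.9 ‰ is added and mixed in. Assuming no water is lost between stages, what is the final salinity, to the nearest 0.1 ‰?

15.3 ‰

Mass of salt is conserved:
Initial salt = 11,800,000×27.7 = 326,860,000
After stage 1: salt = 326,860,000 + 37,000,000×0.9 = 360,160,000; volume = 48,800,000 m³; S = 7.38 ‰
After stage 2: salt = 360,160,000 + 32,500,000×12.5 = 766,410,000; volume = 81,300,000 m³; S = 9.427 ‰
After stage 3: salt = 766,410,000 + 25,900,000×33.9 = 1,644,420,000; volume = 107,200,000 m³
S = 1,644,420,000 / 107,200,000 = 15.3397 ‰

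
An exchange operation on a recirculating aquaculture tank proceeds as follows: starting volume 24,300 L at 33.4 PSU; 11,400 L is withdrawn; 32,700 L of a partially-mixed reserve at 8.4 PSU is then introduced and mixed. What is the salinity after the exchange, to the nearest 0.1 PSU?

15.5 PSU

Remaining after removal: 12,900 L at 33.4 PSU (salt = 430,860)
After addition: salt = 430,860 + 32,700×8.4 = 705,540; volume = 45,600 L
S = 705,540 / 45,600 = 15.4724 PSU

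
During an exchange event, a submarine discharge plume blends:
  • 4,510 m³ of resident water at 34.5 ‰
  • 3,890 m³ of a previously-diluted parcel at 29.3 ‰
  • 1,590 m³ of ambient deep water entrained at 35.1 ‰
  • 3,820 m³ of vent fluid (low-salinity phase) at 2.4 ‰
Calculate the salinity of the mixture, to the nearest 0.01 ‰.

24.23 ‰

Weighted by volume,
salt = 4,510×34.5 + 3,890×29.3 + 1,590×35.1 + 3,820×2.4 = 155,595 + 113,977 + 55,809 + 9,168 = 334,549
volume = 4,510 + 3,890 + 1,590 + 3,820 = 13,810 m³
S = 334,549 / 13,810 = 24.2251 ‰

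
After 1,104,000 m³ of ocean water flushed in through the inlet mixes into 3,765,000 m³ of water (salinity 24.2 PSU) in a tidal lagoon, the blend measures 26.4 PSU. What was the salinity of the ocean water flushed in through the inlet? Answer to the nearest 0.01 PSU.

33.90 PSU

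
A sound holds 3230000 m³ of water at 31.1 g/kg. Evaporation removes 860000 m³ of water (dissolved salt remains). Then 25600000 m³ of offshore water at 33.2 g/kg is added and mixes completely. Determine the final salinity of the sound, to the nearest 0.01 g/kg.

33.98 g/kg

After evaporation: salt = 3,230,000×31.1 = 100,453,000; volume = 3,230,000 − 860,000 = 2,370,000 m³
After mixing: salt = 100,453,000 + 25,600,000×33.2 = 950,373,000; volume = 2,370,000 + 25,600,000 = 27,970,000 m³
S = 950,373,000 / 27,970,000 = 33.9783 g/kg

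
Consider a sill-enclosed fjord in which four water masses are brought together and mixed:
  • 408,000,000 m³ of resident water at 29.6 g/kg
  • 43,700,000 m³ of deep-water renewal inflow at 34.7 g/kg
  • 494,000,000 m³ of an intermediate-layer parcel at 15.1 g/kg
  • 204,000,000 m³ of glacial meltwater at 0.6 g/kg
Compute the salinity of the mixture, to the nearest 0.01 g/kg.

18.42 g/kg

By conservation of dissolved salt,
salt = 408,000,000×29.6 + 43,700,000×34.7 + 494,000,000×15.1 + 204,000,000×0.6 = 12,076,800,000 + 1,516,390,000 + 7,459,400,000 + 122,400,000 = 21,174,990,000
volume = 408,000,000 + 43,700,000 + 494,000,000 + 204,000,000 = 1,149,700,000 m³
S = 21,174,990,000 / 1,149,700,000 = 18.4178 g/kg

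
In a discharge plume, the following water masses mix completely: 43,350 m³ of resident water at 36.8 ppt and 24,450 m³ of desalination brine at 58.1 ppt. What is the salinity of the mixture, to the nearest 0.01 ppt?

Mass of salt is conserved:
salt = 43,350×36.8 + 24,450×58.1 = 1,595,280 + 1,420,545 = 3,015,825
volume = 43,350 + 24,450 = 67,800 m³
S = 3,015,825 / 67,800 = 44.4812 ppt

44.48 ppt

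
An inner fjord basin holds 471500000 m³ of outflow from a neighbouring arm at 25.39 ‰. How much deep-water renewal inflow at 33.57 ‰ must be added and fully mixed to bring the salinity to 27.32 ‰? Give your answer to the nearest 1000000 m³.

Salt balance: 471,500,000×25.39 + V×33.57 = (471,500,000+V)×27.32
11,971,385,000 + 33.57V = 12,881,380,000 + 27.32V
909,995,000 = 6.25V
V = 145,599,200 m³

146000000 m³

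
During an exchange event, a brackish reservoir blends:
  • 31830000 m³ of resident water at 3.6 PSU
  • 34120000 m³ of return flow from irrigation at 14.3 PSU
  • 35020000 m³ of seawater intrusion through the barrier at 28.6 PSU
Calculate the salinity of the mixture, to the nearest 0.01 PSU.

15.89 PSU

Total salt / total volume:
salt = 31,830,000×3.6 + 34,120,000×14.3 + 35,020,000×28.6 = 114,588,000 + 487,916,000 + 1,001,572,000 = 1,604,076,000
volume = 31,830,000 + 34,120,000 + 35,020,000 = 100,970,000 m³
S = 1,604,076,000 / 100,970,000 = 15.8867 PSU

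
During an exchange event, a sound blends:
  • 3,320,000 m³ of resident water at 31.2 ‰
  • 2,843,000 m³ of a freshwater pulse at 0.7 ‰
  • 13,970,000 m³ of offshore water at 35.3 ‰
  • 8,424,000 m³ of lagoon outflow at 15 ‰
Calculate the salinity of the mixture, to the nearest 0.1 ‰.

25.4 ‰

Weighted by volume,
salt = 3,320,000×31.2 + 2,843,000×0.7 + 13,970,000×35.3 + 8,424,000×15 = 103,584,000 + 1,990,100 + 493,141,000 + 126,360,000 = 725,075,100
volume = 3,320,000 + 2,843,000 + 13,970,000 + 8,424,000 = 28,557,000 m³
S = 725,075,100 / 28,557,000 = 25.39 ‰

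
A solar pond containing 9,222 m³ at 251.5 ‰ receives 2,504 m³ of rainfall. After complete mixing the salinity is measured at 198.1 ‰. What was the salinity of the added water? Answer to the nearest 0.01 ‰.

1.43 ‰

Salt balance: 9,222×251.5 + 2,504×S = 11,726×198.1
2,319,333 + 2,504·S = 2,322,920.6
S = (2,322,920.6 − 2,319,333) / 2,504 = 1.4327 ‰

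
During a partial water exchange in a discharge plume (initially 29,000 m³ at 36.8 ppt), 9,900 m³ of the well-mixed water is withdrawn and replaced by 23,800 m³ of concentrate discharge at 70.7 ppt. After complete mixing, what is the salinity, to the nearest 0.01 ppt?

Remaining after removal: 19,100 m³ at 36.8 ppt (salt = 702,880)
After addition: salt = 702,880 + 23,800×70.7 = 2,385,540; volume = 42,900 m³
S = 2,385,540 / 42,900 = 55.607 ppt

55.61 ppt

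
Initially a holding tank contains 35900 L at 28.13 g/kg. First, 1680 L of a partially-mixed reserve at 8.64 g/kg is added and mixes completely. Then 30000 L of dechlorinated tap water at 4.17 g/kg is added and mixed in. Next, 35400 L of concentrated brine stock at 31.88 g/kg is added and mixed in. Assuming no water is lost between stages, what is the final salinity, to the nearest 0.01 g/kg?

Salt balance:
Initial salt = 35,900×28.13 = 1,009,867
After stage 1: salt = 1,009,867 + 1,680×8.64 = 1,024,382.2; volume = 37,580 L; S = 27.259 g/kg
After stage 2: salt = 1,024,382.2 + 30,000×4.17 = 1,149,482.2; volume = 67,580 L; S = 17.009 g/kg
After stage 3: salt = 1,149,482.2 + 35,400×31.88 = 2,278,034.2; volume = 102,980 L
S = 2,278,034.2 / 102,980 = 22.1211 g/kg

22.12 g/kg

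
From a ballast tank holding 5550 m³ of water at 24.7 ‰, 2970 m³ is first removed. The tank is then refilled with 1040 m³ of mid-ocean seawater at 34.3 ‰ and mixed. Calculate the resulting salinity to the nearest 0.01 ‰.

27.46 ‰

Remaining after removal: 2,580 m³ at 24.7 ‰ (salt = 63,726)
After addition: salt = 63,726 + 1,040×34.3 = 99,398; volume = 3,620 m³
S = 99,398 / 3,620 = 27.458 ‰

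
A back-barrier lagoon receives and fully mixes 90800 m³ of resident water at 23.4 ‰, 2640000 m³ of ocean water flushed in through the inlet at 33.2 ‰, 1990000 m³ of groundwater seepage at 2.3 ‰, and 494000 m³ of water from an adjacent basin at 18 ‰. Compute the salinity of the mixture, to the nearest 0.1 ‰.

19.8 ‰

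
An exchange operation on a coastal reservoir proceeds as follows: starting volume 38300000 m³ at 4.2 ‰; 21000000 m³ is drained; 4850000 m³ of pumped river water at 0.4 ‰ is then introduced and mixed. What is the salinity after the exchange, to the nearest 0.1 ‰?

3.4 ‰

Remaining after removal: 17,300,000 m³ at 4.2 ‰ (salt = 72,660,000)
After addition: salt = 72,660,000 + 4,850,000×0.4 = 74,600,000; volume = 22,150,000 m³
S = 74,600,000 / 22,150,000 = 3.3679 ‰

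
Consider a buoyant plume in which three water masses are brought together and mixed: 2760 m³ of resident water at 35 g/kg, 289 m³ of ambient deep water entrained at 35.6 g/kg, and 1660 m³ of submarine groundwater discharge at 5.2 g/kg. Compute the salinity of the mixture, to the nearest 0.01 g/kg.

Conserving salt mass:
salt = 2,760×35 + 289×35.6 + 1,660×5.2 = 96,600 + 10,288.4 + 8,632 = 115,520.4
volume = 2,760 + 289 + 1,660 = 4,709 m³
S = 115,520.4 / 4,709 = 24.5318 g/kg

24.53 g/kg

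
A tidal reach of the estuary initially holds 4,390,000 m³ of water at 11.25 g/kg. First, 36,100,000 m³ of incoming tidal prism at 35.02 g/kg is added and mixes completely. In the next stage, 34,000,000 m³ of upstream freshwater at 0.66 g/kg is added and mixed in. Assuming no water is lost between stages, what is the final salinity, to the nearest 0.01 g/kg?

17.94 g/kg

Mass of salt is conserved:
Initial salt = 4,390,000×11.25 = 49,387,500
After stage 1: salt = 49,387,500 + 36,100,000×35.02 = 1,313,609,500; volume = 40,490,000 m³; S = 32.443 g/kg
After stage 2: salt = 1,313,609,500 + 34,000,000×0.66 = 1,336,049,500; volume = 74,490,000 m³
S = 1,336,049,500 / 74,490,000 = 17.936 g/kg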